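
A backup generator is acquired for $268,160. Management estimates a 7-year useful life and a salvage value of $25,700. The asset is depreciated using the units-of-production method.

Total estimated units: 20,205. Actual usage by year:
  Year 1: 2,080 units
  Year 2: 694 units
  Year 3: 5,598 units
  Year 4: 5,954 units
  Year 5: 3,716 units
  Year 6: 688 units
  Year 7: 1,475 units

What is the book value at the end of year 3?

$167,696

Depreciable base = $268,160 − $25,700 = $242,460.
Rate = $242,460 / 20,205 units = $12 per unit.
Year 1: 2,080 × $12 = $24,960. Book value $243,200.
Year 2: 694 × $12 = $8,328. Book value $234,872.
Year 3: 5,598 × $12 = $67,176. Book value $167,696.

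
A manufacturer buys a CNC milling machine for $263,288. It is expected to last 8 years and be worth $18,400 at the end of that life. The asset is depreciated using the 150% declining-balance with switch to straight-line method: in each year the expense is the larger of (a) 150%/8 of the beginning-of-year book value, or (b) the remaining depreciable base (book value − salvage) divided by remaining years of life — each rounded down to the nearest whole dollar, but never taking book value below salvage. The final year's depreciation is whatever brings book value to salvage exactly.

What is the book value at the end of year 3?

Depreciable base = $263,288 − $18,400 = $244,888.
Year 1: DB = ⌊$263,288 × 150%/8⌋ = $49,366; SL = ⌊$244,888/8⌋ = $30,611 → take DB $49,366. Book value $213,922.
Year 2: DB = ⌊$213,922 × 150%/8⌋ = $40,110; SL = ⌊$195,522/7⌋ = $27,931 → take DB $40,110. Book value $173,812.
Year 3: DB = ⌊$173,812 × 150%/8⌋ = $32,589; SL = ⌊$155,412/6⌋ = $25,902 → take DB $32,589. Book value $141,223.

$141,223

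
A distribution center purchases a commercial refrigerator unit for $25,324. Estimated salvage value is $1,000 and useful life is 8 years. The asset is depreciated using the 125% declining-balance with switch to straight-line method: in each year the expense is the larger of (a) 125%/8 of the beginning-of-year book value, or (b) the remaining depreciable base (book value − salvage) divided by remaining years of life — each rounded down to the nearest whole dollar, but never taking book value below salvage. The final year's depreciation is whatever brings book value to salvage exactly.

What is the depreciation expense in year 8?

$2,839

Depreciable base = $25,324 − $1,000 = $24,324.
Year 1: DB = ⌊$25,324 × 125%/8⌋ = $3,956; SL = ⌊$24,324/8⌋ = $3,040 → take DB $3,956. Book value $21,368.
Year 2: DB = ⌊$21,368 × 125%/8⌋ = $3,338; SL = ⌊$20,368/7⌋ = $2,909 → take DB $3,338. Book value $18,030.
Year 3: DB = ⌊$18,030 × 125%/8⌋ = $2,817; SL = ⌊$17,030/6⌋ = $2,838 → take SL $2,838. Book value $15,192.
Year 4: DB = ⌊$15,192 × 125%/8⌋ = $2,373; SL = ⌊$14,192/5⌋ = $2,838 → take SL $2,838. Book value $12,354.
Year 5: DB = ⌊$12,354 × 125%/8⌋ = $1,930; SL = ⌊$11,354/4⌋ = $2,838 → take SL $2,838. Book value $9,516.
Year 6: DB = ⌊$9,516 × 125%/8⌋ = $1,486; SL = ⌊$8,516/3⌋ = $2,838 → take SL $2,838. Book value $6,678.
Year 7: DB = ⌊$6,678 × 125%/8⌋ = $1,043; SL = ⌊$5,678/2⌋ = $2,839 → take SL $2,839. Book value $3,839.
Year 8 (final): $3,839 − $1,000 = $2,839. Book value $1,000.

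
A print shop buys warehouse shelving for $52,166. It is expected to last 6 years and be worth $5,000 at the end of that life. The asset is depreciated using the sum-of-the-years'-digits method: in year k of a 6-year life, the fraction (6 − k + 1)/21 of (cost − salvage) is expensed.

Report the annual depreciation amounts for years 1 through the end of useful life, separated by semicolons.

$13,476; $11,230; $8,984; $6,738; $4,492; $2,246

Depreciable base = $52,166 − $5,000 = $47,166.
Sum of the years' digits = 6+5+4+3+2+1 = 21.
Year 1: $47,166 × 6/21 = $13,476. Book value $38,690.
Year 2: $47,166 × 5/21 = $11,230. Book value $27,460.
Year 3: $47,166 × 4/21 = $8,984. Book value $18,476.
Year 4: $47,166 × 3/21 = $6,738. Book value $11,738.
Year 5: $47,166 × 2/21 = $4,492. Book value $7,246.
Year 6: $47,166 × 1/21 = $2,246. Book value $5,000.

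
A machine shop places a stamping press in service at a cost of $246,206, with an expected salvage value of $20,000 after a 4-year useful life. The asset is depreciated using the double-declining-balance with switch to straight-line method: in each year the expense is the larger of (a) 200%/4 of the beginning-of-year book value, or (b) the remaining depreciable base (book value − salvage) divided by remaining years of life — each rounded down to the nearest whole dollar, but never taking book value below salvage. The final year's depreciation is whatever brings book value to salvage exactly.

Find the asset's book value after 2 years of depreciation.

Depreciable base = $246,206 − $20,000 = $226,206.
Year 1: DB = ⌊$246,206 × 200%/4⌋ = $123,103; SL = ⌊$226,206/4⌋ = $56,551 → take DB $123,103. Book value $123,103.
Year 2: DB = ⌊$123,103 × 200%/4⌋ = $61,551; SL = ⌊$103,103/3⌋ = $34,367 → take DB $61,551. Book value $61,552.

$61,552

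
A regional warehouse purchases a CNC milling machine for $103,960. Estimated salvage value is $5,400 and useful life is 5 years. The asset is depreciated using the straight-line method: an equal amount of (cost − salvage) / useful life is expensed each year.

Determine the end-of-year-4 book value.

Depreciable base = $103,960 − $5,400 = $98,560.
Annual expense = $98,560 / 5 = $19,712.
End of year 1: book value $84,248.
End of year 2: book value $64,536.
End of year 3: book value $44,824.
End of year 4: book value $25,112.

$25,112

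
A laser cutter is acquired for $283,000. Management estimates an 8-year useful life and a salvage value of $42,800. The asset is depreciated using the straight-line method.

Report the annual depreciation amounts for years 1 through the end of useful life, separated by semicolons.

$30,025; $30,025; $30,025; $30,025; $30,025; $30,025; $30,025; $30,025

Depreciable base = $283,000 − $42,800 = $240,200.
Annual expense = $240,200 / 8 = $30,025.
End of year 1: book value $252,975.
End of year 2: book value $222,950.
End of year 3: book value $192,925.
End of year 4: book value $162,900.
End of year 5: book value $132,875.
End of year 6: book value $102,850.
End of year 7: book value $72,825.
End of year 8: book value $42,800.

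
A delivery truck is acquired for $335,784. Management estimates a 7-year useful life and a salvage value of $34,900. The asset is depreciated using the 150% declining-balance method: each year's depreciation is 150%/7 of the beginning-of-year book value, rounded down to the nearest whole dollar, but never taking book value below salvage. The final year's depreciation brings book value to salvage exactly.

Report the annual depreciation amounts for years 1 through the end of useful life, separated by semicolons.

Depreciable base = $335,784 − $34,900 = $300,884.
Year 1: ⌊$335,784 × 150%/7⌋ = $71,953. Book value $263,831.
Year 2: ⌊$263,831 × 150%/7⌋ = $56,535. Book value $207,296.
Year 3: ⌊$207,296 × 150%/7⌋ = $44,420. Book value $162,876.
Year 4: ⌊$162,876 × 150%/7⌋ = $34,902. Book value $127,974.
Year 5: ⌊$127,974 × 150%/7⌋ = $27,423. Book value $100,551.
Year 6: ⌊$100,551 × 150%/7⌋ = $21,546. Book value $79,005.
Year 7 (final): $79,005 − $34,900 = $44,105. Book value $34,900.

$71,953; $56,535; $44,420; $34,902; $27,423; $21,546; $44,105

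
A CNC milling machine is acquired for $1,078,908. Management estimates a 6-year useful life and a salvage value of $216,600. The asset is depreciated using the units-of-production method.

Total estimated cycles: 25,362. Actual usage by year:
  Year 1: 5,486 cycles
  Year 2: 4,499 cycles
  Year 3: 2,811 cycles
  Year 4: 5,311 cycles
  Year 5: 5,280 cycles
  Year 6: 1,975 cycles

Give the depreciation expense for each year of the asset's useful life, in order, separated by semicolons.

$186,524; $152,966; $95,574; $180,574; $179,520; $67,150

Depreciable base = $1,078,908 − $216,600 = $862,308.
Rate = $862,308 / 25,362 cycles = $34 per cycle.
Year 1: 5,486 × $34 = $186,524. Book value $892,384.
Year 2: 4,499 × $34 = $152,966. Book value $739,418.
Year 3: 2,811 × $34 = $95,574. Book value $643,844.
Year 4: 5,311 × $34 = $180,574. Book value $463,270.
Year 5: 5,280 × $34 = $179,520. Book value $283,750.
Year 6: 1,975 × $34 = $67,150. Book value $216,600.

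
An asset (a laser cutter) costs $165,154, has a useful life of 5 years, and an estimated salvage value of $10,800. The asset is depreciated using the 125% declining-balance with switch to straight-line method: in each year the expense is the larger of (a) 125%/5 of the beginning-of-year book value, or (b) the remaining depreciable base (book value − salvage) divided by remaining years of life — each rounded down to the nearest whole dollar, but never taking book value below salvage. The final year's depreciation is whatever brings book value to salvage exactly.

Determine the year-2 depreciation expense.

Depreciable base = $165,154 − $10,800 = $154,354.
Year 1: DB = ⌊$165,154 × 125%/5⌋ = $41,288; SL = ⌊$154,354/5⌋ = $30,870 → take DB $41,288. Book value $123,866.
Year 2: DB = ⌊$123,866 × 125%/5⌋ = $30,966; SL = ⌊$113,066/4⌋ = $28,266 → take DB $30,966. Book value $92,900.

$30,966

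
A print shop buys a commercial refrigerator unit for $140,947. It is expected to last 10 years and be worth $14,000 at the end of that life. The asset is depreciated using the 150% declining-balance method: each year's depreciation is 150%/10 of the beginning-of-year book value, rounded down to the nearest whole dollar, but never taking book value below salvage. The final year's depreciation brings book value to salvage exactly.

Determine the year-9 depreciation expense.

Depreciable base = $140,947 − $14,000 = $126,947.
Year 1: ⌊$140,947 × 150%/10⌋ = $21,142. Book value $119,805.
Year 2: ⌊$119,805 × 150%/10⌋ = $17,970. Book value $101,835.
Year 3: ⌊$101,835 × 150%/10⌋ = $15,275. Book value $86,560.
Year 4: ⌊$86,560 × 150%/10⌋ = $12,984. Book value $73,576.
Year 5: ⌊$73,576 × 150%/10⌋ = $11,036. Book value $62,540.
Year 6: ⌊$62,540 × 150%/10⌋ = $9,381. Book value $53,159.
Year 7: ⌊$53,159 × 150%/10⌋ = $7,973. Book value $45,186.
Year 8: ⌊$45,186 × 150%/10⌋ = $6,777. Book value $38,409.
Year 9: ⌊$38,409 × 150%/10⌋ = $5,761. Book value $32,648.

$5,761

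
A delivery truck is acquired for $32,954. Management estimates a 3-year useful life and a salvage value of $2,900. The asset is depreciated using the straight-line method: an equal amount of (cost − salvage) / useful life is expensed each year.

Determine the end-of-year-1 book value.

Depreciable base = $32,954 − $2,900 = $30,054.
Annual expense = $30,054 / 3 = $10,018.
End of year 1: book value $22,936.

$22,936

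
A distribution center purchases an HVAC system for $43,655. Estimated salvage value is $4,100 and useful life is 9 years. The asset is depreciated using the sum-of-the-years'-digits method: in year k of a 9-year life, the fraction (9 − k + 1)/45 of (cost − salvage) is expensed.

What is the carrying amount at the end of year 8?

Depreciable base = $43,655 − $4,100 = $39,555.
Sum of the years' digits = 9+8+7+6+5+4+3+2+1 = 45.
Year 1: $39,555 × 9/45 = $7,911. Book value $35,744.
Year 2: $39,555 × 8/45 = $7,032. Book value $28,712.
Year 3: $39,555 × 7/45 = $6,153. Book value $22,559.
Year 4: $39,555 × 6/45 = $5,274. Book value $17,285.
Year 5: $39,555 × 5/45 = $4,395. Book value $12,890.
Year 6: $39,555 × 4/45 = $3,516. Book value $9,374.
Year 7: $39,555 × 3/45 = $2,637. Book value $6,737.
Year 8: $39,555 × 2/45 = $1,758. Book value $4,979.

$4,979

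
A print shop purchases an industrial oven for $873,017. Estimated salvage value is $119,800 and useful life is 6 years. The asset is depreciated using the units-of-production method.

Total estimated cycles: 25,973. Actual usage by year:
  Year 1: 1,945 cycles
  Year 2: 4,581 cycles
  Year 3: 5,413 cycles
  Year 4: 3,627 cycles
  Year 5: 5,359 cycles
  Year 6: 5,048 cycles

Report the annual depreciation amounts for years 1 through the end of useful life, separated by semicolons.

Depreciable base = $873,017 − $119,800 = $753,217.
Rate = $753,217 / 25,973 cycles = $29 per cycle.
Year 1: 1,945 × $29 = $56,405. Book value $816,612.
Year 2: 4,581 × $29 = $132,849. Book value $683,763.
Year 3: 5,413 × $29 = $156,977. Book value $526,786.
Year 4: 3,627 × $29 = $105,183. Book value $421,603.
Year 5: 5,359 × $29 = $155,411. Book value $266,192.
Year 6: 5,048 × $29 = $146,392. Book value $119,800.

$56,405; $132,849; $156,977; $105,183; $155,411; $146,392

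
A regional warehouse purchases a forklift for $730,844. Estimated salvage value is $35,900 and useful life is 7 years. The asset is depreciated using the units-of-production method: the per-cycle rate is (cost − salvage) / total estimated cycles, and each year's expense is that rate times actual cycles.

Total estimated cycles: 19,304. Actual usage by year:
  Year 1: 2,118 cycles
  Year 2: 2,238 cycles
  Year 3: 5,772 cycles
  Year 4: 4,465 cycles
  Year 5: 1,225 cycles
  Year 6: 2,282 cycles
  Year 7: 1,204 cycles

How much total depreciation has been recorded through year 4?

$525,348

Depreciable base = $730,844 − $35,900 = $694,944.
Rate = $694,944 / 19,304 cycles = $36 per cycle.
Year 1: 2,118 × $36 = $76,248. Book value $654,596.
Year 2: 2,238 × $36 = $80,568. Book value $574,028.
Year 3: 5,772 × $36 = $207,792. Book value $366,236.
Year 4: 4,465 × $36 = $160,740. Book value $205,496.
Accumulated through year 4 = $730,844 − $205,496 = $525,348.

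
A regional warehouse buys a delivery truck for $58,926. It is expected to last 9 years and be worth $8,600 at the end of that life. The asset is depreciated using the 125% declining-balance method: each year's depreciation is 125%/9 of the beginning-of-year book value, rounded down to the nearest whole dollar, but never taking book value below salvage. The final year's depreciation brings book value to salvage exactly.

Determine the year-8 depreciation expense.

Depreciable base = $58,926 − $8,600 = $50,326.
Year 1: ⌊$58,926 × 125%/9⌋ = $8,184. Book value $50,742.
Year 2: ⌊$50,742 × 125%/9⌋ = $7,047. Book value $43,695.
Year 3: ⌊$43,695 × 125%/9⌋ = $6,068. Book value $37,627.
Year 4: ⌊$37,627 × 125%/9⌋ = $5,225. Book value $32,402.
Year 5: ⌊$32,402 × 125%/9⌋ = $4,500. Book value $27,902.
Year 6: ⌊$27,902 × 125%/9⌋ = $3,875. Book value $24,027.
Year 7: ⌊$24,027 × 125%/9⌋ = $3,337. Book value $20,690.
Year 8: ⌊$20,690 × 125%/9⌋ = $2,873. Book value $17,817.

$2,873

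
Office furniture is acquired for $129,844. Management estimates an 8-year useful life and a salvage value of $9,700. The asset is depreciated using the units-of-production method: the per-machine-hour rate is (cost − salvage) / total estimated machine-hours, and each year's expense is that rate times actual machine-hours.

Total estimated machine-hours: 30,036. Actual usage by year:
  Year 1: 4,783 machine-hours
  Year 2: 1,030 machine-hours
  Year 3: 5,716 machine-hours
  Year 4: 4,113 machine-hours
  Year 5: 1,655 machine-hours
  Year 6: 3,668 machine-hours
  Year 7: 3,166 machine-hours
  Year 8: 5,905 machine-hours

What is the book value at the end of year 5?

Depreciable base = $129,844 − $9,700 = $120,144.
Rate = $120,144 / 30,036 machine-hours = $4 per machine-hour.
Year 1: 4,783 × $4 = $19,132. Book value $110,712.
Year 2: 1,030 × $4 = $4,120. Book value $106,592.
Year 3: 5,716 × $4 = $22,864. Book value $83,728.
Year 4: 4,113 × $4 = $16,452. Book value $67,276.
Year 5: 1,655 × $4 = $6,620. Book value $60,656.

$60,656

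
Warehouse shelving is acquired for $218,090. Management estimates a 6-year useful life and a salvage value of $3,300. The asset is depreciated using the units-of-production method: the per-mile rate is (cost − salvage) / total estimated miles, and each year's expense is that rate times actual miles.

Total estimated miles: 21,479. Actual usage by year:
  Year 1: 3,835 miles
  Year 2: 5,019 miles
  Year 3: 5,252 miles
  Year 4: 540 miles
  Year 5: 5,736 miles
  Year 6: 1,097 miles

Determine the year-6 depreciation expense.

$10,970

Depreciable base = $218,090 − $3,300 = $214,790.
Rate = $214,790 / 21,479 miles = $10 per mile.
Year 1: 3,835 × $10 = $38,350. Book value $179,740.
Year 2: 5,019 × $10 = $50,190. Book value $129,550.
Year 3: 5,252 × $10 = $52,520. Book value $77,030.
Year 4: 540 × $10 = $5,400. Book value $71,630.
Year 5: 5,736 × $10 = $57,360. Book value $14,270.
Year 6: 1,097 × $10 = $10,970. Book value $3,300.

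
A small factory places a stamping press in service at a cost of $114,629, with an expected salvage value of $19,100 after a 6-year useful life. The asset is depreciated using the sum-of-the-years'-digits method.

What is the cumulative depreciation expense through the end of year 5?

$90,980

Depreciable base = $114,629 − $19,100 = $95,529.
Sum of the years' digits = 6+5+4+3+2+1 = 21.
Year 1: $95,529 × 6/21 = $27,294. Book value $87,335.
Year 2: $95,529 × 5/21 = $22,745. Book value $64,590.
Year 3: $95,529 × 4/21 = $18,196. Book value $46,394.
Year 4: $95,529 × 3/21 = $13,647. Book value $32,747.
Year 5: $95,529 × 2/21 = $9,098. Book value $23,649.
Accumulated through year 5 = $114,629 − $23,649 = $90,980.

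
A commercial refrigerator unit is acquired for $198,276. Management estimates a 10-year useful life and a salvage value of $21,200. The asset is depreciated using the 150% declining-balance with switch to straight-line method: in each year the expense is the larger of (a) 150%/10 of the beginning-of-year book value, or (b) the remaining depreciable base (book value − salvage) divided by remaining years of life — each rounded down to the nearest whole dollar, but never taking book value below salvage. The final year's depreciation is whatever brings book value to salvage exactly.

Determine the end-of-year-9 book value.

Depreciable base = $198,276 − $21,200 = $177,076.
Year 1: DB = ⌊$198,276 × 150%/10⌋ = $29,741; SL = ⌊$177,076/10⌋ = $17,707 → take DB $29,741. Book value $168,535.
Year 2: DB = ⌊$168,535 × 150%/10⌋ = $25,280; SL = ⌊$147,335/9⌋ = $16,370 → take DB $25,280. Book value $143,255.
Year 3: DB = ⌊$143,255 × 150%/10⌋ = $21,488; SL = ⌊$122,055/8⌋ = $15,256 → take DB $21,488. Book value $121,767.
Year 4: DB = ⌊$121,767 × 150%/10⌋ = $18,265; SL = ⌊$100,567/7⌋ = $14,366 → take DB $18,265. Book value $103,502.
Year 5: DB = ⌊$103,502 × 150%/10⌋ = $15,525; SL = ⌊$82,302/6⌋ = $13,717 → take DB $15,525. Book value $87,977.
Year 6: DB = ⌊$87,977 × 150%/10⌋ = $13,196; SL = ⌊$66,777/5⌋ = $13,355 → take SL $13,355. Book value $74,622.
Year 7: DB = ⌊$74,622 × 150%/10⌋ = $11,193; SL = ⌊$53,422/4⌋ = $13,355 → take SL $13,355. Book value $61,267.
Year 8: DB = ⌊$61,267 × 150%/10⌋ = $9,190; SL = ⌊$40,067/3⌋ = $13,355 → take SL $13,355. Book value $47,912.
Year 9: DB = ⌊$47,912 × 150%/10⌋ = $7,186; SL = ⌊$26,712/2⌋ = $13,356 → take SL $13,356. Book value $34,556.

$34,556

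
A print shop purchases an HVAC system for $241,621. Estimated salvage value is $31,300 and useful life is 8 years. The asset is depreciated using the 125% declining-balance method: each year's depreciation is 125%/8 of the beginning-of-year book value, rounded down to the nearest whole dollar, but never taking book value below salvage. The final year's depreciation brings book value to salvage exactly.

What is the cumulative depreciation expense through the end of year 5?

$138,295

Depreciable base = $241,621 − $31,300 = $210,321.
Year 1: ⌊$241,621 × 125%/8⌋ = $37,753. Book value $203,868.
Year 2: ⌊$203,868 × 125%/8⌋ = $31,854. Book value $172,014.
Year 3: ⌊$172,014 × 125%/8⌋ = $26,877. Book value $145,137.
Year 4: ⌊$145,137 × 125%/8⌋ = $22,677. Book value $122,460.
Year 5: ⌊$122,460 × 125%/8⌋ = $19,134. Book value $103,326.
Accumulated through year 5 = $241,621 − $103,326 = $138,295.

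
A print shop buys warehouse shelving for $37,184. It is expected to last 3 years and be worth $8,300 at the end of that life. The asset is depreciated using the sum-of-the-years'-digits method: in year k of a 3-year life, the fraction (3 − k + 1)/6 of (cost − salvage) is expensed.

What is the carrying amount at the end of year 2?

$13,114

Depreciable base = $37,184 − $8,300 = $28,884.
Sum of the years' digits = 3+2+1 = 6.
Year 1: $28,884 × 3/6 = $14,442. Book value $22,742.
Year 2: $28,884 × 2/6 = $9,628. Book value $13,114.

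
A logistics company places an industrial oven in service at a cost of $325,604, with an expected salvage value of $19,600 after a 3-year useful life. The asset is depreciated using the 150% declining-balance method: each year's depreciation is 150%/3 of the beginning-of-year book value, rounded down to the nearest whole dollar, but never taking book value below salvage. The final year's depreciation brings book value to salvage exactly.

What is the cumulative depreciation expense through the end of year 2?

Depreciable base = $325,604 − $19,600 = $306,004.
Year 1: ⌊$325,604 × 150%/3⌋ = $162,802. Book value $162,802.
Year 2: ⌊$162,802 × 150%/3⌋ = $81,401. Book value $81,401.
Accumulated through year 2 = $325,604 − $81,401 = $244,203.

$244,203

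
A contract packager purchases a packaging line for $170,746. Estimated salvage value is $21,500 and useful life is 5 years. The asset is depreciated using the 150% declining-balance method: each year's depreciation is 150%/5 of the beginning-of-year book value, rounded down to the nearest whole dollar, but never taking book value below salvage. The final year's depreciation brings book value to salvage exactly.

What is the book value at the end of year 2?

Depreciable base = $170,746 − $21,500 = $149,246.
Year 1: ⌊$170,746 × 150%/5⌋ = $51,223. Book value $119,523.
Year 2: ⌊$119,523 × 150%/5⌋ = $35,856. Book value $83,667.

$83,667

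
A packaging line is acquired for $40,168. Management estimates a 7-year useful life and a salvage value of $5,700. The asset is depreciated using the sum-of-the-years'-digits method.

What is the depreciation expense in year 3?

$6,155

Depreciable base = $40,168 − $5,700 = $34,468.
Sum of the years' digits = 7+6+5+4+3+2+1 = 28.
Year 1: $34,468 × 7/28 = $8,617. Book value $31,551.
Year 2: $34,468 × 6/28 = $7,386. Book value $24,165.
Year 3: $34,468 × 5/28 = $6,155. Book value $18,010.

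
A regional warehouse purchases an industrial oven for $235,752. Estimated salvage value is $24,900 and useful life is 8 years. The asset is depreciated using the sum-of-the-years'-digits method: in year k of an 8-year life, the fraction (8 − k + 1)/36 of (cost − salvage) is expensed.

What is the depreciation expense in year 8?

$5,857

Depreciable base = $235,752 − $24,900 = $210,852.
Sum of the years' digits = 8+7+6+5+4+3+2+1 = 36.
Year 1: $210,852 × 8/36 = $46,856. Book value $188,896.
Year 2: $210,852 × 7/36 = $40,999. Book value $147,897.
Year 3: $210,852 × 6/36 = $35,142. Book value $112,755.
Year 4: $210,852 × 5/36 = $29,285. Book value $83,470.
Year 5: $210,852 × 4/36 = $23,428. Book value $60,042.
Year 6: $210,852 × 3/36 = $17,571. Book value $42,471.
Year 7: $210,852 × 2/36 = $11,714. Book value $30,757.
Year 8: $210,852 × 1/36 = $5,857. Book value $24,900.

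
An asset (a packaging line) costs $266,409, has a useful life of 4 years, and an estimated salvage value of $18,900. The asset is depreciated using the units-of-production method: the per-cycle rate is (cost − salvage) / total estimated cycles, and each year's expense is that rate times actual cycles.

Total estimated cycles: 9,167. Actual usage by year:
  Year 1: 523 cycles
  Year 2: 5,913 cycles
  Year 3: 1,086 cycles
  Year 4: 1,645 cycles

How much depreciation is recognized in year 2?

$159,651

Depreciable base = $266,409 − $18,900 = $247,509.
Rate = $247,509 / 9,167 cycles = $27 per cycle.
Year 1: 523 × $27 = $14,121. Book value $252,288.
Year 2: 5,913 × $27 = $159,651. Book value $92,637.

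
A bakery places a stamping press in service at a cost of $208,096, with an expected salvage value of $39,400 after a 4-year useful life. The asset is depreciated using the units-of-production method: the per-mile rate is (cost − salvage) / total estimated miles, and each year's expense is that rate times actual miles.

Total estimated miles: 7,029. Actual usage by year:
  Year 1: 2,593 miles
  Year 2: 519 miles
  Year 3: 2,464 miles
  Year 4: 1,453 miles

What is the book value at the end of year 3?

Depreciable base = $208,096 − $39,400 = $168,696.
Rate = $168,696 / 7,029 miles = $24 per mile.
Year 1: 2,593 × $24 = $62,232. Book value $145,864.
Year 2: 519 × $24 = $12,456. Book value $133,408.
Year 3: 2,464 × $24 = $59,136. Book value $74,272.

$74,272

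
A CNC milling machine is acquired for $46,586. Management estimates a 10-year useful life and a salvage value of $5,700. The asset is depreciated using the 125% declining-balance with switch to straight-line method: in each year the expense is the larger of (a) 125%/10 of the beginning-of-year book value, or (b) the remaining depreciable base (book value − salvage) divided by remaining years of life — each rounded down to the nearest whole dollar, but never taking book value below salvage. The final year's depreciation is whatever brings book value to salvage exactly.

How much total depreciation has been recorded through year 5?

Depreciable base = $46,586 − $5,700 = $40,886.
Year 1: DB = ⌊$46,586 × 125%/10⌋ = $5,823; SL = ⌊$40,886/10⌋ = $4,088 → take DB $5,823. Book value $40,763.
Year 2: DB = ⌊$40,763 × 125%/10⌋ = $5,095; SL = ⌊$35,063/9⌋ = $3,895 → take DB $5,095. Book value $35,668.
Year 3: DB = ⌊$35,668 × 125%/10⌋ = $4,458; SL = ⌊$29,968/8⌋ = $3,746 → take DB $4,458. Book value $31,210.
Year 4: DB = ⌊$31,210 × 125%/10⌋ = $3,901; SL = ⌊$25,510/7⌋ = $3,644 → take DB $3,901. Book value $27,309.
Year 5: DB = ⌊$27,309 × 125%/10⌋ = $3,413; SL = ⌊$21,609/6⌋ = $3,601 → take SL $3,601. Book value $23,708.
Accumulated through year 5 = $46,586 − $23,708 = $22,878.

$22,878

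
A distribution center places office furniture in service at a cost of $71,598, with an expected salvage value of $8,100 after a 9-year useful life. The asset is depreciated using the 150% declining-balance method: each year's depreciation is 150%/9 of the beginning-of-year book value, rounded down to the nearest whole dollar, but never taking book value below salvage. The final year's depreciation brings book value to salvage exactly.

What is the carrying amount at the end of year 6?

Depreciable base = $71,598 − $8,100 = $63,498.
Year 1: ⌊$71,598 × 150%/9⌋ = $11,933. Book value $59,665.
Year 2: ⌊$59,665 × 150%/9⌋ = $9,944. Book value $49,721.
Year 3: ⌊$49,721 × 150%/9⌋ = $8,286. Book value $41,435.
Year 4: ⌊$41,435 × 150%/9⌋ = $6,905. Book value $34,530.
Year 5: ⌊$34,530 × 150%/9⌋ = $5,755. Book value $28,775.
Year 6: ⌊$28,775 × 150%/9⌋ = $4,795. Book value $23,980.

$23,980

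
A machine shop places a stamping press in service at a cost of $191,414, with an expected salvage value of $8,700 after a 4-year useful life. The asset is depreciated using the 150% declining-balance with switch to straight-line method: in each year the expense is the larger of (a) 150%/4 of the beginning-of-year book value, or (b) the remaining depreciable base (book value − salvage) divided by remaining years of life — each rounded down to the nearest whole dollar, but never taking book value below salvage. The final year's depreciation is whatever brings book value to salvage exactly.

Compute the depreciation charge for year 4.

$33,036

Depreciable base = $191,414 − $8,700 = $182,714.
Year 1: DB = ⌊$191,414 × 150%/4⌋ = $71,780; SL = ⌊$182,714/4⌋ = $45,678 → take DB $71,780. Book value $119,634.
Year 2: DB = ⌊$119,634 × 150%/4⌋ = $44,862; SL = ⌊$110,934/3⌋ = $36,978 → take DB $44,862. Book value $74,772.
Year 3: DB = ⌊$74,772 × 150%/4⌋ = $28,039; SL = ⌊$66,072/2⌋ = $33,036 → take SL $33,036. Book value $41,736.
Year 4 (final): $41,736 − $8,700 = $33,036. Book value $8,700.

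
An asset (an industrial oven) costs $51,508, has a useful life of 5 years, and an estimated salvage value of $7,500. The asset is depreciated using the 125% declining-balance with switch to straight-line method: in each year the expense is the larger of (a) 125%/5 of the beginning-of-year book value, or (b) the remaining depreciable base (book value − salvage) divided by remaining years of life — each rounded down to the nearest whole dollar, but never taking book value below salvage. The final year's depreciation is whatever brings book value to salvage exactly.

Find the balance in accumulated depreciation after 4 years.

$36,892

Depreciable base = $51,508 − $7,500 = $44,008.
Year 1: DB = ⌊$51,508 × 125%/5⌋ = $12,877; SL = ⌊$44,008/5⌋ = $8,801 → take DB $12,877. Book value $38,631.
Year 2: DB = ⌊$38,631 × 125%/5⌋ = $9,657; SL = ⌊$31,131/4⌋ = $7,782 → take DB $9,657. Book value $28,974.
Year 3: DB = ⌊$28,974 × 125%/5⌋ = $7,243; SL = ⌊$21,474/3⌋ = $7,158 → take DB $7,243. Book value $21,731.
Year 4: DB = ⌊$21,731 × 125%/5⌋ = $5,432; SL = ⌊$14,231/2⌋ = $7,115 → take SL $7,115. Book value $14,616.
Accumulated through year 4 = $51,508 − $14,616 = $36,892.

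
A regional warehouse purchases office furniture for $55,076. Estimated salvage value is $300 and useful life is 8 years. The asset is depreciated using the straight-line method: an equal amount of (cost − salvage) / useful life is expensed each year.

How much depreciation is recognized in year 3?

Depreciable base = $55,076 − $300 = $54,776.
Annual expense = $54,776 / 8 = $6,847.

$6,847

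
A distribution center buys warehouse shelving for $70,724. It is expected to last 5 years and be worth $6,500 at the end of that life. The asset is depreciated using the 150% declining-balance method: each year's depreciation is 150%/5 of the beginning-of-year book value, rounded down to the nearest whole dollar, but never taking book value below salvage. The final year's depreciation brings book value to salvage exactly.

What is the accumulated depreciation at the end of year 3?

Depreciable base = $70,724 − $6,500 = $64,224.
Year 1: ⌊$70,724 × 150%/5⌋ = $21,217. Book value $49,507.
Year 2: ⌊$49,507 × 150%/5⌋ = $14,852. Book value $34,655.
Year 3: ⌊$34,655 × 150%/5⌋ = $10,396. Book value $24,259.
Accumulated through year 3 = $70,724 − $24,259 = $46,465.

$46,465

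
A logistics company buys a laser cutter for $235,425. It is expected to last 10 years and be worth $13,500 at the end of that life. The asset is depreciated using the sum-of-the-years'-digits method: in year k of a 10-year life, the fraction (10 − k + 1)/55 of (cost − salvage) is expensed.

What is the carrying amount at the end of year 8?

Depreciable base = $235,425 − $13,500 = $221,925.
Sum of the years' digits = 10+9+8+7+6+5+4+3+2+1 = 55.
Year 1: $221,925 × 10/55 = $40,350. Book value $195,075.
Year 2: $221,925 × 9/55 = $36,315. Book value $158,760.
Year 3: $221,925 × 8/55 = $32,280. Book value $126,480.
Year 4: $221,925 × 7/55 = $28,245. Book value $98,235.
Year 5: $221,925 × 6/55 = $24,210. Book value $74,025.
Year 6: $221,925 × 5/55 = $20,175. Book value $53,850.
Year 7: $221,925 × 4/55 = $16,140. Book value $37,710.
Year 8: $221,925 × 3/55 = $12,105. Book value $25,605.

$25,605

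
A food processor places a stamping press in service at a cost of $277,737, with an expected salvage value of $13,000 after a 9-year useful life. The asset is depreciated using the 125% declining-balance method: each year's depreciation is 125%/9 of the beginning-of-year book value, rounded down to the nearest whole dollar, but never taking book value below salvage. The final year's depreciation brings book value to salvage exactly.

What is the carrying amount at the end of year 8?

$83,969

Depreciable base = $277,737 − $13,000 = $264,737.
Year 1: ⌊$277,737 × 125%/9⌋ = $38,574. Book value $239,163.
Year 2: ⌊$239,163 × 125%/9⌋ = $33,217. Book value $205,946.
Year 3: ⌊$205,946 × 125%/9⌋ = $28,603. Book value $177,343.
Year 4: ⌊$177,343 × 125%/9⌋ = $24,630. Book value $152,713.
Year 5: ⌊$152,713 × 125%/9⌋ = $21,210. Book value $131,503.
Year 6: ⌊$131,503 × 125%/9⌋ = $18,264. Book value $113,239.
Year 7: ⌊$113,239 × 125%/9⌋ = $15,727. Book value $97,512.
Year 8: ⌊$97,512 × 125%/9⌋ = $13,543. Book value $83,969.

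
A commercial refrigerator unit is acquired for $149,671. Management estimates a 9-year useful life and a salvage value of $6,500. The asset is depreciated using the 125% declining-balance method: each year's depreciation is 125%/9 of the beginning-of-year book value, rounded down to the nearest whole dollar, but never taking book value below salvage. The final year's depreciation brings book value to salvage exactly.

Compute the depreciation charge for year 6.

Depreciable base = $149,671 − $6,500 = $143,171.
Year 1: ⌊$149,671 × 125%/9⌋ = $20,787. Book value $128,884.
Year 2: ⌊$128,884 × 125%/9⌋ = $17,900. Book value $110,984.
Year 3: ⌊$110,984 × 125%/9⌋ = $15,414. Book value $95,570.
Year 4: ⌊$95,570 × 125%/9⌋ = $13,273. Book value $82,297.
Year 5: ⌊$82,297 × 125%/9⌋ = $11,430. Book value $70,867.
Year 6: ⌊$70,867 × 125%/9⌋ = $9,842. Book value $61,025.

$9,842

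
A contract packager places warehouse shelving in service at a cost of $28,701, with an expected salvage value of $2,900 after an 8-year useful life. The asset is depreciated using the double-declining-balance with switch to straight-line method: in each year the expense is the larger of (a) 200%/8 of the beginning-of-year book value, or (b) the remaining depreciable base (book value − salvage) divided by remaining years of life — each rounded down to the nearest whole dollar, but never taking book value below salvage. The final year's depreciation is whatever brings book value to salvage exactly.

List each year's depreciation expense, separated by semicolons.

$7,175; $5,381; $4,036; $3,027; $2,270; $1,703; $1,277; $932

Depreciable base = $28,701 − $2,900 = $25,801.
Year 1: DB = ⌊$28,701 × 200%/8⌋ = $7,175; SL = ⌊$25,801/8⌋ = $3,225 → take DB $7,175. Book value $21,526.
Year 2: DB = ⌊$21,526 × 200%/8⌋ = $5,381; SL = ⌊$18,626/7⌋ = $2,660 → take DB $5,381. Book value $16,145.
Year 3: DB = ⌊$16,145 × 200%/8⌋ = $4,036; SL = ⌊$13,245/6⌋ = $2,207 → take DB $4,036. Book value $12,109.
Year 4: DB = ⌊$12,109 × 200%/8⌋ = $3,027; SL = ⌊$9,209/5⌋ = $1,841 → take DB $3,027. Book value $9,082.
Year 5: DB = ⌊$9,082 × 200%/8⌋ = $2,270; SL = ⌊$6,182/4⌋ = $1,545 → take DB $2,270. Book value $6,812.
Year 6: DB = ⌊$6,812 × 200%/8⌋ = $1,703; SL = ⌊$3,912/3⌋ = $1,304 → take DB $1,703. Book value $5,109.
Year 7: DB = ⌊$5,109 × 200%/8⌋ = $1,277; SL = ⌊$2,209/2⌋ = $1,104 → take DB $1,277. Book value $3,832.
Year 8 (final): $3,832 − $2,900 = $932. Book value $2,900.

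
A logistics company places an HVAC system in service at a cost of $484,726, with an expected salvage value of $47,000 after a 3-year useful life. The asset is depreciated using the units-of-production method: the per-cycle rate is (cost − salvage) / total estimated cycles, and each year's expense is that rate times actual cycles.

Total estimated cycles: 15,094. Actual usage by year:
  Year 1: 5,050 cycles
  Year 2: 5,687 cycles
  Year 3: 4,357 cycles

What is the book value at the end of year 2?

Depreciable base = $484,726 − $47,000 = $437,726.
Rate = $437,726 / 15,094 cycles = $29 per cycle.
Year 1: 5,050 × $29 = $146,450. Book value $338,276.
Year 2: 5,687 × $29 = $164,923. Book value $173,353.

$173,353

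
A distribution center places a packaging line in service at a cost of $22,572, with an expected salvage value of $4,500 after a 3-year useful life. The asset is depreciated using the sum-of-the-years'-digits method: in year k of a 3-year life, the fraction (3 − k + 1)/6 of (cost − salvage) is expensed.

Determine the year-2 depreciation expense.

$6,024

Depreciable base = $22,572 − $4,500 = $18,072.
Sum of the years' digits = 3+2+1 = 6.
Year 1: $18,072 × 3/6 = $9,036. Book value $13,536.
Year 2: $18,072 × 2/6 = $6,024. Book value $7,512.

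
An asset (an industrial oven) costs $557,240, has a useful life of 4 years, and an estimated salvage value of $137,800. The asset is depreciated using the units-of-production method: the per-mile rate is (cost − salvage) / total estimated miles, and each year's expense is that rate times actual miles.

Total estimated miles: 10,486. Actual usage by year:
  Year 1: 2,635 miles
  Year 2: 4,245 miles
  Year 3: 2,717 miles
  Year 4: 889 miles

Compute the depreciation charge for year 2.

$169,800

Depreciable base = $557,240 − $137,800 = $419,440.
Rate = $419,440 / 10,486 miles = $40 per mile.
Year 1: 2,635 × $40 = $105,400. Book value $451,840.
Year 2: 4,245 × $40 = $169,800. Book value $282,040.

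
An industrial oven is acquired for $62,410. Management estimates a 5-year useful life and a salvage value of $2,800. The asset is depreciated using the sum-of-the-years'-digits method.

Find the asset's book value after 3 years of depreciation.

Depreciable base = $62,410 − $2,800 = $59,610.
Sum of the years' digits = 5+4+3+2+1 = 15.
Year 1: $59,610 × 5/15 = $19,870. Book value $42,540.
Year 2: $59,610 × 4/15 = $15,896. Book value $26,644.
Year 3: $59,610 × 3/15 = $11,922. Book value $14,722.

$14,722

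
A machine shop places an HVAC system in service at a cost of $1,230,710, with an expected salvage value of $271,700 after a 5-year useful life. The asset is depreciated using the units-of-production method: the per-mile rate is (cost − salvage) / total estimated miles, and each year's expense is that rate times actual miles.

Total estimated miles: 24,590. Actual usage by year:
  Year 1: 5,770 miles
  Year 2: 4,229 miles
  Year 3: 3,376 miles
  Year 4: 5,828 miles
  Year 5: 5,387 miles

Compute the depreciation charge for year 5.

Depreciable base = $1,230,710 − $271,700 = $959,010.
Rate = $959,010 / 24,590 miles = $39 per mile.
Year 1: 5,770 × $39 = $225,030. Book value $1,005,680.
Year 2: 4,229 × $39 = $164,931. Book value $840,749.
Year 3: 3,376 × $39 = $131,664. Book value $709,085.
Year 4: 5,828 × $39 = $227,292. Book value $481,793.
Year 5: 5,387 × $39 = $210,093. Book value $271,700.

$210,093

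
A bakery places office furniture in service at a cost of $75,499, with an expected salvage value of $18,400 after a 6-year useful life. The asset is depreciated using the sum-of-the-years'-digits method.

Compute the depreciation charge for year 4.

Depreciable base = $75,499 − $18,400 = $57,099.
Sum of the years' digits = 6+5+4+3+2+1 = 21.
Year 1: $57,099 × 6/21 = $16,314. Book value $59,185.
Year 2: $57,099 × 5/21 = $13,595. Book value $45,590.
Year 3: $57,099 × 4/21 = $10,876. Book value $34,714.
Year 4: $57,099 × 3/21 = $8,157. Book value $26,557.

$8,157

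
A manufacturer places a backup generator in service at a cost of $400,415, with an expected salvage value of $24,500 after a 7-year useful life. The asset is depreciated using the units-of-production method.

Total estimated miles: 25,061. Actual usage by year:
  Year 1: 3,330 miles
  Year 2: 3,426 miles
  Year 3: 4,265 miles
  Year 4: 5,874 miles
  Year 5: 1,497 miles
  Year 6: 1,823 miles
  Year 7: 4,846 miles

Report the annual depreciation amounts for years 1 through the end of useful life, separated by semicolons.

Depreciable base = $400,415 − $24,500 = $375,915.
Rate = $375,915 / 25,061 miles = $15 per mile.
Year 1: 3,330 × $15 = $49,950. Book value $350,465.
Year 2: 3,426 × $15 = $51,390. Book value $299,075.
Year 3: 4,265 × $15 = $63,975. Book value $235,100.
Year 4: 5,874 × $15 = $88,110. Book value $146,990.
Year 5: 1,497 × $15 = $22,455. Book value $124,535.
Year 6: 1,823 × $15 = $27,345. Book value $97,190.
Year 7: 4,846 × $15 = $72,690. Book value $24,500.

$49,950; $51,390; $63,975; $88,110; $22,455; $27,345; $72,690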